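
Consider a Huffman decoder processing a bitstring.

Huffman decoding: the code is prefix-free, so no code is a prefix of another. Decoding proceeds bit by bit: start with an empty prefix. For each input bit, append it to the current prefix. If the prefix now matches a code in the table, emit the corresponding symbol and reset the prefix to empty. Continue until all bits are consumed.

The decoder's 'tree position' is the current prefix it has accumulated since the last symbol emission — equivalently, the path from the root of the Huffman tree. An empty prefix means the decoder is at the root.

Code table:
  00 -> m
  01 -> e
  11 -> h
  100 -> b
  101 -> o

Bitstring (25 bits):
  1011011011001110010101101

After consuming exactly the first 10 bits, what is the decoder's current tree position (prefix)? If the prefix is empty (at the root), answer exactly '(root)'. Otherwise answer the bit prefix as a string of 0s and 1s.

Answer: 1

Derivation:
Bit 0: prefix='1' (no match yet)
Bit 1: prefix='10' (no match yet)
Bit 2: prefix='101' -> emit 'o', reset
Bit 3: prefix='1' (no match yet)
Bit 4: prefix='10' (no match yet)
Bit 5: prefix='101' -> emit 'o', reset
Bit 6: prefix='1' (no match yet)
Bit 7: prefix='10' (no match yet)
Bit 8: prefix='101' -> emit 'o', reset
Bit 9: prefix='1' (no match yet)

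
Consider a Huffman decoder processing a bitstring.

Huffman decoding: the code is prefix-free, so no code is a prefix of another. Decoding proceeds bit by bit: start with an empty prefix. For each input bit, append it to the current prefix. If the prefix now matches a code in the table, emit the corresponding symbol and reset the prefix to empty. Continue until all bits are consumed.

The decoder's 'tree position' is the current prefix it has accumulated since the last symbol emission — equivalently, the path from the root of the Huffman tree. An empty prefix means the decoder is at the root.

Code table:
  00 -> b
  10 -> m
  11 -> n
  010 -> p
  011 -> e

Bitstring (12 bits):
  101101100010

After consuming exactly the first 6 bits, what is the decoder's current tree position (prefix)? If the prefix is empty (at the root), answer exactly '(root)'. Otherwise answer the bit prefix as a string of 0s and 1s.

Bit 0: prefix='1' (no match yet)
Bit 1: prefix='10' -> emit 'm', reset
Bit 2: prefix='1' (no match yet)
Bit 3: prefix='11' -> emit 'n', reset
Bit 4: prefix='0' (no match yet)
Bit 5: prefix='01' (no match yet)

Answer: 01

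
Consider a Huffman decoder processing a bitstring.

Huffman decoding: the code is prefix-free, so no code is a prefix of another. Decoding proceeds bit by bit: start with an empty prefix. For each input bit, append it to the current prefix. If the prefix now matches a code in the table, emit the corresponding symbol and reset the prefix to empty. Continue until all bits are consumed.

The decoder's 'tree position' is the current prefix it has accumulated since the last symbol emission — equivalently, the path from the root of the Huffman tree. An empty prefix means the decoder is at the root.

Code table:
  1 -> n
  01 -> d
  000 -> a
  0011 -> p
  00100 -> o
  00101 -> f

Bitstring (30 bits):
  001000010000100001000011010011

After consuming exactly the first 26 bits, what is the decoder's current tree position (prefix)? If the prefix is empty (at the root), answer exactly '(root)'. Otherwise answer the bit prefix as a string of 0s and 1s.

Bit 0: prefix='0' (no match yet)
Bit 1: prefix='00' (no match yet)
Bit 2: prefix='001' (no match yet)
Bit 3: prefix='0010' (no match yet)
Bit 4: prefix='00100' -> emit 'o', reset
Bit 5: prefix='0' (no match yet)
Bit 6: prefix='00' (no match yet)
Bit 7: prefix='001' (no match yet)
Bit 8: prefix='0010' (no match yet)
Bit 9: prefix='00100' -> emit 'o', reset
Bit 10: prefix='0' (no match yet)
Bit 11: prefix='00' (no match yet)
Bit 12: prefix='001' (no match yet)
Bit 13: prefix='0010' (no match yet)
Bit 14: prefix='00100' -> emit 'o', reset
Bit 15: prefix='0' (no match yet)
Bit 16: prefix='00' (no match yet)
Bit 17: prefix='001' (no match yet)
Bit 18: prefix='0010' (no match yet)
Bit 19: prefix='00100' -> emit 'o', reset
Bit 20: prefix='0' (no match yet)
Bit 21: prefix='00' (no match yet)
Bit 22: prefix='001' (no match yet)
Bit 23: prefix='0011' -> emit 'p', reset
Bit 24: prefix='0' (no match yet)
Bit 25: prefix='01' -> emit 'd', reset

Answer: (root)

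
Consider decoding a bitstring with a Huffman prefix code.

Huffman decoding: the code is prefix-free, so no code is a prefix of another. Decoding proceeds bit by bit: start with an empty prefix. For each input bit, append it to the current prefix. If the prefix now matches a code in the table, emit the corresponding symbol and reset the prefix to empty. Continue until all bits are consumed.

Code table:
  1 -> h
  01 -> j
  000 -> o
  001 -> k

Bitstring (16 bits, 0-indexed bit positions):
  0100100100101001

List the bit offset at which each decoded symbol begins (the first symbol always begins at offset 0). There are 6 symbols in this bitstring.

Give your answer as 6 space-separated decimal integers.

Bit 0: prefix='0' (no match yet)
Bit 1: prefix='01' -> emit 'j', reset
Bit 2: prefix='0' (no match yet)
Bit 3: prefix='00' (no match yet)
Bit 4: prefix='001' -> emit 'k', reset
Bit 5: prefix='0' (no match yet)
Bit 6: prefix='00' (no match yet)
Bit 7: prefix='001' -> emit 'k', reset
Bit 8: prefix='0' (no match yet)
Bit 9: prefix='00' (no match yet)
Bit 10: prefix='001' -> emit 'k', reset
Bit 11: prefix='0' (no match yet)
Bit 12: prefix='01' -> emit 'j', reset
Bit 13: prefix='0' (no match yet)
Bit 14: prefix='00' (no match yet)
Bit 15: prefix='001' -> emit 'k', reset

Answer: 0 2 5 8 11 13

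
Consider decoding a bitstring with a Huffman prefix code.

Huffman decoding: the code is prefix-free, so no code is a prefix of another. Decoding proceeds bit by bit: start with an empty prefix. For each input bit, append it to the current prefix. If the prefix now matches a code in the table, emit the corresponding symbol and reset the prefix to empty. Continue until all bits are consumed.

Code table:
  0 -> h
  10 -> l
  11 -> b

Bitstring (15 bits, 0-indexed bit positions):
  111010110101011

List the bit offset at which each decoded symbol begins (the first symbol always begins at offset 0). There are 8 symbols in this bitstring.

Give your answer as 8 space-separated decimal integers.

Answer: 0 2 4 6 8 9 11 13

Derivation:
Bit 0: prefix='1' (no match yet)
Bit 1: prefix='11' -> emit 'b', reset
Bit 2: prefix='1' (no match yet)
Bit 3: prefix='10' -> emit 'l', reset
Bit 4: prefix='1' (no match yet)
Bit 5: prefix='10' -> emit 'l', reset
Bit 6: prefix='1' (no match yet)
Bit 7: prefix='11' -> emit 'b', reset
Bit 8: prefix='0' -> emit 'h', reset
Bit 9: prefix='1' (no match yet)
Bit 10: prefix='10' -> emit 'l', reset
Bit 11: prefix='1' (no match yet)
Bit 12: prefix='10' -> emit 'l', reset
Bit 13: prefix='1' (no match yet)
Bit 14: prefix='11' -> emit 'b', reset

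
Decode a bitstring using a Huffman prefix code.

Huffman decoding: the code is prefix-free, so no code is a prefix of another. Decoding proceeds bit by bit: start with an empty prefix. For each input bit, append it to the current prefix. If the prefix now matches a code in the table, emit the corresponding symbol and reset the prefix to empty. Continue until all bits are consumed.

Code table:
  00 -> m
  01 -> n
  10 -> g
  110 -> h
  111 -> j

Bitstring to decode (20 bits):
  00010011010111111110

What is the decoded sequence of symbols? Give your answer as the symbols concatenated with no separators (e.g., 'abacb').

Bit 0: prefix='0' (no match yet)
Bit 1: prefix='00' -> emit 'm', reset
Bit 2: prefix='0' (no match yet)
Bit 3: prefix='01' -> emit 'n', reset
Bit 4: prefix='0' (no match yet)
Bit 5: prefix='00' -> emit 'm', reset
Bit 6: prefix='1' (no match yet)
Bit 7: prefix='11' (no match yet)
Bit 8: prefix='110' -> emit 'h', reset
Bit 9: prefix='1' (no match yet)
Bit 10: prefix='10' -> emit 'g', reset
Bit 11: prefix='1' (no match yet)
Bit 12: prefix='11' (no match yet)
Bit 13: prefix='111' -> emit 'j', reset
Bit 14: prefix='1' (no match yet)
Bit 15: prefix='11' (no match yet)
Bit 16: prefix='111' -> emit 'j', reset
Bit 17: prefix='1' (no match yet)
Bit 18: prefix='11' (no match yet)
Bit 19: prefix='110' -> emit 'h', reset

Answer: mnmhgjjh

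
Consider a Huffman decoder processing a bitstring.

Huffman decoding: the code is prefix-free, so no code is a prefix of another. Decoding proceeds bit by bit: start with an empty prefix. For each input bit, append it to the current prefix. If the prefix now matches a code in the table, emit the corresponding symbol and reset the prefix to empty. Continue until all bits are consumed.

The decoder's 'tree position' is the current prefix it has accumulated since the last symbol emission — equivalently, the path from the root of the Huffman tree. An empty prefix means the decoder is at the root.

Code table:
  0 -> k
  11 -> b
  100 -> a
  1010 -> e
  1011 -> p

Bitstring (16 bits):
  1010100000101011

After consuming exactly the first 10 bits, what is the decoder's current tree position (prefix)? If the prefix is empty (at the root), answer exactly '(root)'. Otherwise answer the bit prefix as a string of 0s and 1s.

Answer: (root)

Derivation:
Bit 0: prefix='1' (no match yet)
Bit 1: prefix='10' (no match yet)
Bit 2: prefix='101' (no match yet)
Bit 3: prefix='1010' -> emit 'e', reset
Bit 4: prefix='1' (no match yet)
Bit 5: prefix='10' (no match yet)
Bit 6: prefix='100' -> emit 'a', reset
Bit 7: prefix='0' -> emit 'k', reset
Bit 8: prefix='0' -> emit 'k', reset
Bit 9: prefix='0' -> emit 'k', reset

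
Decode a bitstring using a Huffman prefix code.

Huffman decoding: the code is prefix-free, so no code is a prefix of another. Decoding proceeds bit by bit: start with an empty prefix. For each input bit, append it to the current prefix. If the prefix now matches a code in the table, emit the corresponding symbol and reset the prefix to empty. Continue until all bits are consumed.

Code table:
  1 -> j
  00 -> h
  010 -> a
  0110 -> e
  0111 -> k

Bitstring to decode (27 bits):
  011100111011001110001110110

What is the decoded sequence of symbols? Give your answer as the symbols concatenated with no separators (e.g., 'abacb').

Answer: khjjjekhke

Derivation:
Bit 0: prefix='0' (no match yet)
Bit 1: prefix='01' (no match yet)
Bit 2: prefix='011' (no match yet)
Bit 3: prefix='0111' -> emit 'k', reset
Bit 4: prefix='0' (no match yet)
Bit 5: prefix='00' -> emit 'h', reset
Bit 6: prefix='1' -> emit 'j', reset
Bit 7: prefix='1' -> emit 'j', reset
Bit 8: prefix='1' -> emit 'j', reset
Bit 9: prefix='0' (no match yet)
Bit 10: prefix='01' (no match yet)
Bit 11: prefix='011' (no match yet)
Bit 12: prefix='0110' -> emit 'e', reset
Bit 13: prefix='0' (no match yet)
Bit 14: prefix='01' (no match yet)
Bit 15: prefix='011' (no match yet)
Bit 16: prefix='0111' -> emit 'k', reset
Bit 17: prefix='0' (no match yet)
Bit 18: prefix='00' -> emit 'h', reset
Bit 19: prefix='0' (no match yet)
Bit 20: prefix='01' (no match yet)
Bit 21: prefix='011' (no match yet)
Bit 22: prefix='0111' -> emit 'k', reset
Bit 23: prefix='0' (no match yet)
Bit 24: prefix='01' (no match yet)
Bit 25: prefix='011' (no match yet)
Bit 26: prefix='0110' -> emit 'e', reset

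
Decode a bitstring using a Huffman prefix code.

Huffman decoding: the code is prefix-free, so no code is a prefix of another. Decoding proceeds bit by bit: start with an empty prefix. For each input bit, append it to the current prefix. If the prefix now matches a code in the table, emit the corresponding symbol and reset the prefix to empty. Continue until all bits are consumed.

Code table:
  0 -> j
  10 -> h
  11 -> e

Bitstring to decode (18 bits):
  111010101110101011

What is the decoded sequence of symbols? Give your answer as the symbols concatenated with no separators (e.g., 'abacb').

Bit 0: prefix='1' (no match yet)
Bit 1: prefix='11' -> emit 'e', reset
Bit 2: prefix='1' (no match yet)
Bit 3: prefix='10' -> emit 'h', reset
Bit 4: prefix='1' (no match yet)
Bit 5: prefix='10' -> emit 'h', reset
Bit 6: prefix='1' (no match yet)
Bit 7: prefix='10' -> emit 'h', reset
Bit 8: prefix='1' (no match yet)
Bit 9: prefix='11' -> emit 'e', reset
Bit 10: prefix='1' (no match yet)
Bit 11: prefix='10' -> emit 'h', reset
Bit 12: prefix='1' (no match yet)
Bit 13: prefix='10' -> emit 'h', reset
Bit 14: prefix='1' (no match yet)
Bit 15: prefix='10' -> emit 'h', reset
Bit 16: prefix='1' (no match yet)
Bit 17: prefix='11' -> emit 'e', reset

Answer: ehhhehhhe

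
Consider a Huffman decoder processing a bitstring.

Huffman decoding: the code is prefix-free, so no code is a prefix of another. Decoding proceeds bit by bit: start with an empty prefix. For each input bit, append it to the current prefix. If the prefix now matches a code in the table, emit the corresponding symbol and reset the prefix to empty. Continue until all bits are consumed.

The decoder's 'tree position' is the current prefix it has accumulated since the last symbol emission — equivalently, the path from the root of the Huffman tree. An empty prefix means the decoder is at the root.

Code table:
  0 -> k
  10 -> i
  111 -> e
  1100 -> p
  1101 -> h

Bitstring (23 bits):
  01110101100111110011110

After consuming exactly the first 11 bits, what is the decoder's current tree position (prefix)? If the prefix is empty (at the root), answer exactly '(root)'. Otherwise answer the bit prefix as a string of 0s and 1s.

Answer: (root)

Derivation:
Bit 0: prefix='0' -> emit 'k', reset
Bit 1: prefix='1' (no match yet)
Bit 2: prefix='11' (no match yet)
Bit 3: prefix='111' -> emit 'e', reset
Bit 4: prefix='0' -> emit 'k', reset
Bit 5: prefix='1' (no match yet)
Bit 6: prefix='10' -> emit 'i', reset
Bit 7: prefix='1' (no match yet)
Bit 8: prefix='11' (no match yet)
Bit 9: prefix='110' (no match yet)
Bit 10: prefix='1100' -> emit 'p', reset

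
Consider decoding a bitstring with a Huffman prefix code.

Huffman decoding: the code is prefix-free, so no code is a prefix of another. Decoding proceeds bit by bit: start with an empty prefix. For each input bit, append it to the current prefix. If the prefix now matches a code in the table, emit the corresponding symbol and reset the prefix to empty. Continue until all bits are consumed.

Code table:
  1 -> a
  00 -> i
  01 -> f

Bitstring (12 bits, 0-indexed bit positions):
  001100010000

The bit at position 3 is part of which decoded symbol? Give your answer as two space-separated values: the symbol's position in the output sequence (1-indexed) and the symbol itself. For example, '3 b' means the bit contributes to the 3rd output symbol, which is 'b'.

Answer: 3 a

Derivation:
Bit 0: prefix='0' (no match yet)
Bit 1: prefix='00' -> emit 'i', reset
Bit 2: prefix='1' -> emit 'a', reset
Bit 3: prefix='1' -> emit 'a', reset
Bit 4: prefix='0' (no match yet)
Bit 5: prefix='00' -> emit 'i', reset
Bit 6: prefix='0' (no match yet)
Bit 7: prefix='01' -> emit 'f', reset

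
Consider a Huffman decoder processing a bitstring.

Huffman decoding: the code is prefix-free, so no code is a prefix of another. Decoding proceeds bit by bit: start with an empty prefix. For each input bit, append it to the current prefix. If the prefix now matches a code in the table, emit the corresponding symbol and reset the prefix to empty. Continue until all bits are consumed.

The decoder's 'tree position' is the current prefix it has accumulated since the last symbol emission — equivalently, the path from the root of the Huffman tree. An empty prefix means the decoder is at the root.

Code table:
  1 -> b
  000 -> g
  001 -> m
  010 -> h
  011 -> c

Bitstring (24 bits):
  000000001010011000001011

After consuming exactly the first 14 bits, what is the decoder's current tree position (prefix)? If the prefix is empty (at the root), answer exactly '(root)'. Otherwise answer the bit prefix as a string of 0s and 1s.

Answer: 01

Derivation:
Bit 0: prefix='0' (no match yet)
Bit 1: prefix='00' (no match yet)
Bit 2: prefix='000' -> emit 'g', reset
Bit 3: prefix='0' (no match yet)
Bit 4: prefix='00' (no match yet)
Bit 5: prefix='000' -> emit 'g', reset
Bit 6: prefix='0' (no match yet)
Bit 7: prefix='00' (no match yet)
Bit 8: prefix='001' -> emit 'm', reset
Bit 9: prefix='0' (no match yet)
Bit 10: prefix='01' (no match yet)
Bit 11: prefix='010' -> emit 'h', reset
Bit 12: prefix='0' (no match yet)
Bit 13: prefix='01' (no match yet)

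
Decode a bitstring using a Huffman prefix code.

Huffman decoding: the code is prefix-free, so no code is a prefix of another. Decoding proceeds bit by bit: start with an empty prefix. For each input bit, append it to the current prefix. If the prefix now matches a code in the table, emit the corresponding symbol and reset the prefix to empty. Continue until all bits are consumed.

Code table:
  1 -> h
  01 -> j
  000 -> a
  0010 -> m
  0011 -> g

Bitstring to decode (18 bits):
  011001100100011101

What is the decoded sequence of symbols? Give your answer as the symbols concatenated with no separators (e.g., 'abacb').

Bit 0: prefix='0' (no match yet)
Bit 1: prefix='01' -> emit 'j', reset
Bit 2: prefix='1' -> emit 'h', reset
Bit 3: prefix='0' (no match yet)
Bit 4: prefix='00' (no match yet)
Bit 5: prefix='001' (no match yet)
Bit 6: prefix='0011' -> emit 'g', reset
Bit 7: prefix='0' (no match yet)
Bit 8: prefix='00' (no match yet)
Bit 9: prefix='001' (no match yet)
Bit 10: prefix='0010' -> emit 'm', reset
Bit 11: prefix='0' (no match yet)
Bit 12: prefix='00' (no match yet)
Bit 13: prefix='001' (no match yet)
Bit 14: prefix='0011' -> emit 'g', reset
Bit 15: prefix='1' -> emit 'h', reset
Bit 16: prefix='0' (no match yet)
Bit 17: prefix='01' -> emit 'j', reset

Answer: jhgmghj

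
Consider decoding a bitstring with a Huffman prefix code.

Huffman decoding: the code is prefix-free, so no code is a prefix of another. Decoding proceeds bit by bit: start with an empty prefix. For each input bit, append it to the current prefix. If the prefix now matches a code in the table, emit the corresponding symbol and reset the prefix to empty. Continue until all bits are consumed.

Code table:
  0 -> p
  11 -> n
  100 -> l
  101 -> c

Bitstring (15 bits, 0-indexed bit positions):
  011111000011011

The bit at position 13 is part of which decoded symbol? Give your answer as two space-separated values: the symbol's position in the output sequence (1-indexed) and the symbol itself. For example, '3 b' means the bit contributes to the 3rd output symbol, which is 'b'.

Answer: 9 n

Derivation:
Bit 0: prefix='0' -> emit 'p', reset
Bit 1: prefix='1' (no match yet)
Bit 2: prefix='11' -> emit 'n', reset
Bit 3: prefix='1' (no match yet)
Bit 4: prefix='11' -> emit 'n', reset
Bit 5: prefix='1' (no match yet)
Bit 6: prefix='10' (no match yet)
Bit 7: prefix='100' -> emit 'l', reset
Bit 8: prefix='0' -> emit 'p', reset
Bit 9: prefix='0' -> emit 'p', reset
Bit 10: prefix='1' (no match yet)
Bit 11: prefix='11' -> emit 'n', reset
Bit 12: prefix='0' -> emit 'p', reset
Bit 13: prefix='1' (no match yet)
Bit 14: prefix='11' -> emit 'n', reset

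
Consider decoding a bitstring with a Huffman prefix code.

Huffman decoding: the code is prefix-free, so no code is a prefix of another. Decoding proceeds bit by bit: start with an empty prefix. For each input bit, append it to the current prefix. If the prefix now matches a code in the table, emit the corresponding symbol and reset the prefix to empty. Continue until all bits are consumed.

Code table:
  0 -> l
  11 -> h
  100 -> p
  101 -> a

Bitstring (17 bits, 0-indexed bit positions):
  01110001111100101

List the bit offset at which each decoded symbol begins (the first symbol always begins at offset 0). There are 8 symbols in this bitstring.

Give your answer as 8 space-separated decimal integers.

Answer: 0 1 3 6 7 9 11 14

Derivation:
Bit 0: prefix='0' -> emit 'l', reset
Bit 1: prefix='1' (no match yet)
Bit 2: prefix='11' -> emit 'h', reset
Bit 3: prefix='1' (no match yet)
Bit 4: prefix='10' (no match yet)
Bit 5: prefix='100' -> emit 'p', reset
Bit 6: prefix='0' -> emit 'l', reset
Bit 7: prefix='1' (no match yet)
Bit 8: prefix='11' -> emit 'h', reset
Bit 9: prefix='1' (no match yet)
Bit 10: prefix='11' -> emit 'h', reset
Bit 11: prefix='1' (no match yet)
Bit 12: prefix='10' (no match yet)
Bit 13: prefix='100' -> emit 'p', reset
Bit 14: prefix='1' (no match yet)
Bit 15: prefix='10' (no match yet)
Bit 16: prefix='101' -> emit 'a', reset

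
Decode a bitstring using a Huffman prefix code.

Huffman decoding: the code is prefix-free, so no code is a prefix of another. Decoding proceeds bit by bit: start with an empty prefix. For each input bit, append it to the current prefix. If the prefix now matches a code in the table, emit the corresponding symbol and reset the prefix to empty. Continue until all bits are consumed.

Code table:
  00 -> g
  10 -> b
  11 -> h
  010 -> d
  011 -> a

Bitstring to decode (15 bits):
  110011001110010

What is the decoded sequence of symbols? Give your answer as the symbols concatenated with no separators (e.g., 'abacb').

Answer: hghghbd

Derivation:
Bit 0: prefix='1' (no match yet)
Bit 1: prefix='11' -> emit 'h', reset
Bit 2: prefix='0' (no match yet)
Bit 3: prefix='00' -> emit 'g', reset
Bit 4: prefix='1' (no match yet)
Bit 5: prefix='11' -> emit 'h', reset
Bit 6: prefix='0' (no match yet)
Bit 7: prefix='00' -> emit 'g', reset
Bit 8: prefix='1' (no match yet)
Bit 9: prefix='11' -> emit 'h', reset
Bit 10: prefix='1' (no match yet)
Bit 11: prefix='10' -> emit 'b', reset
Bit 12: prefix='0' (no match yet)
Bit 13: prefix='01' (no match yet)
Bit 14: prefix='010' -> emit 'd', reset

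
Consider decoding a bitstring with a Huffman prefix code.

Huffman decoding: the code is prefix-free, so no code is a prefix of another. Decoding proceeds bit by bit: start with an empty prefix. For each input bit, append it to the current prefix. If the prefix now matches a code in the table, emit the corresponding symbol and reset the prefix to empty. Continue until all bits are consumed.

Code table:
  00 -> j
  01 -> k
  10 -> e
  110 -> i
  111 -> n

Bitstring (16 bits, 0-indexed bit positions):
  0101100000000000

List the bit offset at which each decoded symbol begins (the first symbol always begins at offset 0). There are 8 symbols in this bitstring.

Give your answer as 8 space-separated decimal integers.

Answer: 0 2 4 6 8 10 12 14

Derivation:
Bit 0: prefix='0' (no match yet)
Bit 1: prefix='01' -> emit 'k', reset
Bit 2: prefix='0' (no match yet)
Bit 3: prefix='01' -> emit 'k', reset
Bit 4: prefix='1' (no match yet)
Bit 5: prefix='10' -> emit 'e', reset
Bit 6: prefix='0' (no match yet)
Bit 7: prefix='00' -> emit 'j', reset
Bit 8: prefix='0' (no match yet)
Bit 9: prefix='00' -> emit 'j', reset
Bit 10: prefix='0' (no match yet)
Bit 11: prefix='00' -> emit 'j', reset
Bit 12: prefix='0' (no match yet)
Bit 13: prefix='00' -> emit 'j', reset
Bit 14: prefix='0' (no match yet)
Bit 15: prefix='00' -> emit 'j', reset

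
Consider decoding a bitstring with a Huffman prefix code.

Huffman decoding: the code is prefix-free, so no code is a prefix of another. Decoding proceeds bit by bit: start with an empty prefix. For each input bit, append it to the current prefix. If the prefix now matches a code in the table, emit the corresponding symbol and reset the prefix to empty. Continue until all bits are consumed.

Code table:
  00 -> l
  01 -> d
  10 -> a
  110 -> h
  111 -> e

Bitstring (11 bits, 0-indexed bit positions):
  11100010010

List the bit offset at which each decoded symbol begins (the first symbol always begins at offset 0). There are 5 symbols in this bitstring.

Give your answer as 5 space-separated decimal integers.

Bit 0: prefix='1' (no match yet)
Bit 1: prefix='11' (no match yet)
Bit 2: prefix='111' -> emit 'e', reset
Bit 3: prefix='0' (no match yet)
Bit 4: prefix='00' -> emit 'l', reset
Bit 5: prefix='0' (no match yet)
Bit 6: prefix='01' -> emit 'd', reset
Bit 7: prefix='0' (no match yet)
Bit 8: prefix='00' -> emit 'l', reset
Bit 9: prefix='1' (no match yet)
Bit 10: prefix='10' -> emit 'a', reset

Answer: 0 3 5 7 9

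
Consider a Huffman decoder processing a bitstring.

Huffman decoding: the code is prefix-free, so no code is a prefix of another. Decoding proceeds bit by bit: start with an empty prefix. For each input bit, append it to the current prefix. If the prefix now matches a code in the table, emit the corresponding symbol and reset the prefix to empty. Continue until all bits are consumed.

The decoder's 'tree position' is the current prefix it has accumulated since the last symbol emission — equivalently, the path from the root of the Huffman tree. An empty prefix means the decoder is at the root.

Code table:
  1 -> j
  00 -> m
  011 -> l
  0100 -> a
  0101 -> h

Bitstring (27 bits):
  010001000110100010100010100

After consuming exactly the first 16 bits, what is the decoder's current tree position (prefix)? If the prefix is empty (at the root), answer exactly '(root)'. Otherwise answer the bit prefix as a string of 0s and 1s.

Bit 0: prefix='0' (no match yet)
Bit 1: prefix='01' (no match yet)
Bit 2: prefix='010' (no match yet)
Bit 3: prefix='0100' -> emit 'a', reset
Bit 4: prefix='0' (no match yet)
Bit 5: prefix='01' (no match yet)
Bit 6: prefix='010' (no match yet)
Bit 7: prefix='0100' -> emit 'a', reset
Bit 8: prefix='0' (no match yet)
Bit 9: prefix='01' (no match yet)
Bit 10: prefix='011' -> emit 'l', reset
Bit 11: prefix='0' (no match yet)
Bit 12: prefix='01' (no match yet)
Bit 13: prefix='010' (no match yet)
Bit 14: prefix='0100' -> emit 'a', reset
Bit 15: prefix='0' (no match yet)

Answer: 0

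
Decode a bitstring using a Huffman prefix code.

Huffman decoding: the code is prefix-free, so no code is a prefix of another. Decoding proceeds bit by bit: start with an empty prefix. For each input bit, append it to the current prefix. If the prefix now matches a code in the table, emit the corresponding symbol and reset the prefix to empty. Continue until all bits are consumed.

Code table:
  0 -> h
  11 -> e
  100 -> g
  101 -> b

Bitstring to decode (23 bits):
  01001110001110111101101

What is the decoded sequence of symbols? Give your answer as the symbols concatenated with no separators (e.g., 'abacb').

Answer: hgeghebebb

Derivation:
Bit 0: prefix='0' -> emit 'h', reset
Bit 1: prefix='1' (no match yet)
Bit 2: prefix='10' (no match yet)
Bit 3: prefix='100' -> emit 'g', reset
Bit 4: prefix='1' (no match yet)
Bit 5: prefix='11' -> emit 'e', reset
Bit 6: prefix='1' (no match yet)
Bit 7: prefix='10' (no match yet)
Bit 8: prefix='100' -> emit 'g', reset
Bit 9: prefix='0' -> emit 'h', reset
Bit 10: prefix='1' (no match yet)
Bit 11: prefix='11' -> emit 'e', reset
Bit 12: prefix='1' (no match yet)
Bit 13: prefix='10' (no match yet)
Bit 14: prefix='101' -> emit 'b', reset
Bit 15: prefix='1' (no match yet)
Bit 16: prefix='11' -> emit 'e', reset
Bit 17: prefix='1' (no match yet)
Bit 18: prefix='10' (no match yet)
Bit 19: prefix='101' -> emit 'b', reset
Bit 20: prefix='1' (no match yet)
Bit 21: prefix='10' (no match yet)
Bit 22: prefix='101' -> emit 'b', reset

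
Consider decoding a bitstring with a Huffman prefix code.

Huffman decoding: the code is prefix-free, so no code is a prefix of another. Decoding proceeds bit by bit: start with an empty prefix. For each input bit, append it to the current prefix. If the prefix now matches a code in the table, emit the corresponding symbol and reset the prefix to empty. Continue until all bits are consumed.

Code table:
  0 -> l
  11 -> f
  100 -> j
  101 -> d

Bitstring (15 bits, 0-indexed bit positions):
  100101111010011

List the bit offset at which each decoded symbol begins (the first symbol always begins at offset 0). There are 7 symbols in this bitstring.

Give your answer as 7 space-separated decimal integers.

Answer: 0 3 6 8 11 12 13

Derivation:
Bit 0: prefix='1' (no match yet)
Bit 1: prefix='10' (no match yet)
Bit 2: prefix='100' -> emit 'j', reset
Bit 3: prefix='1' (no match yet)
Bit 4: prefix='10' (no match yet)
Bit 5: prefix='101' -> emit 'd', reset
Bit 6: prefix='1' (no match yet)
Bit 7: prefix='11' -> emit 'f', reset
Bit 8: prefix='1' (no match yet)
Bit 9: prefix='10' (no match yet)
Bit 10: prefix='101' -> emit 'd', reset
Bit 11: prefix='0' -> emit 'l', reset
Bit 12: prefix='0' -> emit 'l', reset
Bit 13: prefix='1' (no match yet)
Bit 14: prefix='11' -> emit 'f', reset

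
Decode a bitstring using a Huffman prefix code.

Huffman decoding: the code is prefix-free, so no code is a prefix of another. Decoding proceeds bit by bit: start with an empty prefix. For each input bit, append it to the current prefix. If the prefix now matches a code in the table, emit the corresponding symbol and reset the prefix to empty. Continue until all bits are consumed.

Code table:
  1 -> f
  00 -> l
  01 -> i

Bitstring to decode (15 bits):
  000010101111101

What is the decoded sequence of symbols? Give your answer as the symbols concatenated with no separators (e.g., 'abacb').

Bit 0: prefix='0' (no match yet)
Bit 1: prefix='00' -> emit 'l', reset
Bit 2: prefix='0' (no match yet)
Bit 3: prefix='00' -> emit 'l', reset
Bit 4: prefix='1' -> emit 'f', reset
Bit 5: prefix='0' (no match yet)
Bit 6: prefix='01' -> emit 'i', reset
Bit 7: prefix='0' (no match yet)
Bit 8: prefix='01' -> emit 'i', reset
Bit 9: prefix='1' -> emit 'f', reset
Bit 10: prefix='1' -> emit 'f', reset
Bit 11: prefix='1' -> emit 'f', reset
Bit 12: prefix='1' -> emit 'f', reset
Bit 13: prefix='0' (no match yet)
Bit 14: prefix='01' -> emit 'i', reset

Answer: llfiiffffi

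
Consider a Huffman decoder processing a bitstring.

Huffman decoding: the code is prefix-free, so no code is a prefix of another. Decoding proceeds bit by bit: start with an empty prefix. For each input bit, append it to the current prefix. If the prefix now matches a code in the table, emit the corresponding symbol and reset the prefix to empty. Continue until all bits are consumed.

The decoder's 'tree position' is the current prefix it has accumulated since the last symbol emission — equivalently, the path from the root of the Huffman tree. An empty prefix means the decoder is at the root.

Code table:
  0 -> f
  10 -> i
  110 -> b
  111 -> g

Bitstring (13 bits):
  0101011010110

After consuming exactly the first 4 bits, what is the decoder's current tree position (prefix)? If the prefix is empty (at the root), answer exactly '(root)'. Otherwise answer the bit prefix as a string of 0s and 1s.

Answer: 1

Derivation:
Bit 0: prefix='0' -> emit 'f', reset
Bit 1: prefix='1' (no match yet)
Bit 2: prefix='10' -> emit 'i', reset
Bit 3: prefix='1' (no match yet)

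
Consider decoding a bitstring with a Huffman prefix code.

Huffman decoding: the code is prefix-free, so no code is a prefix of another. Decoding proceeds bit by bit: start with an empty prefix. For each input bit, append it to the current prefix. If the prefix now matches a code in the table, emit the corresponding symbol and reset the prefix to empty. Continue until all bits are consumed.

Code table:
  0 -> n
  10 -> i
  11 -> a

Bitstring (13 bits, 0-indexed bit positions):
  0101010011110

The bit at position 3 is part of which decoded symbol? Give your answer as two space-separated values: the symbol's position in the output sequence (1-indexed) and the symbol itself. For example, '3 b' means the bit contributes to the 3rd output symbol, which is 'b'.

Answer: 3 i

Derivation:
Bit 0: prefix='0' -> emit 'n', reset
Bit 1: prefix='1' (no match yet)
Bit 2: prefix='10' -> emit 'i', reset
Bit 3: prefix='1' (no match yet)
Bit 4: prefix='10' -> emit 'i', reset
Bit 5: prefix='1' (no match yet)
Bit 6: prefix='10' -> emit 'i', reset
Bit 7: prefix='0' -> emit 'n', reset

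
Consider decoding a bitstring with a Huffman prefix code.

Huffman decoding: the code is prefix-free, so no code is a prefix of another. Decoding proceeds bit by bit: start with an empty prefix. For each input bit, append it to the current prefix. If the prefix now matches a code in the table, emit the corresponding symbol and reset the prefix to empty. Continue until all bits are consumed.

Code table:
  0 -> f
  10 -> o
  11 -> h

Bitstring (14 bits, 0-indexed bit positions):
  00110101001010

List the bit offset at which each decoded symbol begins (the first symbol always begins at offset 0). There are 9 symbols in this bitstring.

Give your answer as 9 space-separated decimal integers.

Answer: 0 1 2 4 5 7 9 10 12

Derivation:
Bit 0: prefix='0' -> emit 'f', reset
Bit 1: prefix='0' -> emit 'f', reset
Bit 2: prefix='1' (no match yet)
Bit 3: prefix='11' -> emit 'h', reset
Bit 4: prefix='0' -> emit 'f', reset
Bit 5: prefix='1' (no match yet)
Bit 6: prefix='10' -> emit 'o', reset
Bit 7: prefix='1' (no match yet)
Bit 8: prefix='10' -> emit 'o', reset
Bit 9: prefix='0' -> emit 'f', reset
Bit 10: prefix='1' (no match yet)
Bit 11: prefix='10' -> emit 'o', reset
Bit 12: prefix='1' (no match yet)
Bit 13: prefix='10' -> emit 'o', reset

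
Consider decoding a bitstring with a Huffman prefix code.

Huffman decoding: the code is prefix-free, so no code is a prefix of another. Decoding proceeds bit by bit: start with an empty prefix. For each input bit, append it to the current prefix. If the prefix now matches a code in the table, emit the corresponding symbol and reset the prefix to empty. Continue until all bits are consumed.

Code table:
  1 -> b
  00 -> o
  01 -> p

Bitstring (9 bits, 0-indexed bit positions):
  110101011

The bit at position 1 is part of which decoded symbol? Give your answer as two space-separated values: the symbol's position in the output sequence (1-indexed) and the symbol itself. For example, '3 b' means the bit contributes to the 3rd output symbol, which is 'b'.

Bit 0: prefix='1' -> emit 'b', reset
Bit 1: prefix='1' -> emit 'b', reset
Bit 2: prefix='0' (no match yet)
Bit 3: prefix='01' -> emit 'p', reset
Bit 4: prefix='0' (no match yet)
Bit 5: prefix='01' -> emit 'p', reset

Answer: 2 b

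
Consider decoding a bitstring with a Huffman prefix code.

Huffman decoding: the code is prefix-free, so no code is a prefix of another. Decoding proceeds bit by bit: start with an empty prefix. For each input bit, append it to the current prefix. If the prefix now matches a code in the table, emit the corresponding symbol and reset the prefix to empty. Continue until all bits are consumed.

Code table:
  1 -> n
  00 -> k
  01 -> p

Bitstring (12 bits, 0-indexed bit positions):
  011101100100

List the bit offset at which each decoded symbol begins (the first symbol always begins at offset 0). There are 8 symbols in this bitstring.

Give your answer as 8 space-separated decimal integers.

Answer: 0 2 3 4 6 7 9 10

Derivation:
Bit 0: prefix='0' (no match yet)
Bit 1: prefix='01' -> emit 'p', reset
Bit 2: prefix='1' -> emit 'n', reset
Bit 3: prefix='1' -> emit 'n', reset
Bit 4: prefix='0' (no match yet)
Bit 5: prefix='01' -> emit 'p', reset
Bit 6: prefix='1' -> emit 'n', reset
Bit 7: prefix='0' (no match yet)
Bit 8: prefix='00' -> emit 'k', reset
Bit 9: prefix='1' -> emit 'n', reset
Bit 10: prefix='0' (no match yet)
Bit 11: prefix='00' -> emit 'k', reset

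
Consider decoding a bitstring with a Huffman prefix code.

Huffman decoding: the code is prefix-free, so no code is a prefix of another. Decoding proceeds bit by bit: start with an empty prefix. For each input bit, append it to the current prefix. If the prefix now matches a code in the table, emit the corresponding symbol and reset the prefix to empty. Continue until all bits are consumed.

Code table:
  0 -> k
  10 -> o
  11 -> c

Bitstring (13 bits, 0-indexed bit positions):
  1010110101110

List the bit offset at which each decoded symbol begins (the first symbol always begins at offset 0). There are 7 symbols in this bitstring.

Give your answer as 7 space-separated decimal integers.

Answer: 0 2 4 6 7 9 11

Derivation:
Bit 0: prefix='1' (no match yet)
Bit 1: prefix='10' -> emit 'o', reset
Bit 2: prefix='1' (no match yet)
Bit 3: prefix='10' -> emit 'o', reset
Bit 4: prefix='1' (no match yet)
Bit 5: prefix='11' -> emit 'c', reset
Bit 6: prefix='0' -> emit 'k', reset
Bit 7: prefix='1' (no match yet)
Bit 8: prefix='10' -> emit 'o', reset
Bit 9: prefix='1' (no match yet)
Bit 10: prefix='11' -> emit 'c', reset
Bit 11: prefix='1' (no match yet)
Bit 12: prefix='10' -> emit 'o', reset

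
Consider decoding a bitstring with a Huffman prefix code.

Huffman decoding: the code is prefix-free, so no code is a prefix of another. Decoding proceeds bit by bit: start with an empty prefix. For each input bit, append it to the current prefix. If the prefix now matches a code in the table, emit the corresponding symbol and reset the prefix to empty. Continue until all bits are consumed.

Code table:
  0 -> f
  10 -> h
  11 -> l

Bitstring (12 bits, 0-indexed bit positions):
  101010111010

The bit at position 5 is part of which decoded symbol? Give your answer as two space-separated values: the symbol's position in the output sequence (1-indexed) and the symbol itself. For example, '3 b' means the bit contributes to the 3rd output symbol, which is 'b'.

Bit 0: prefix='1' (no match yet)
Bit 1: prefix='10' -> emit 'h', reset
Bit 2: prefix='1' (no match yet)
Bit 3: prefix='10' -> emit 'h', reset
Bit 4: prefix='1' (no match yet)
Bit 5: prefix='10' -> emit 'h', reset
Bit 6: prefix='1' (no match yet)
Bit 7: prefix='11' -> emit 'l', reset
Bit 8: prefix='1' (no match yet)
Bit 9: prefix='10' -> emit 'h', reset

Answer: 3 h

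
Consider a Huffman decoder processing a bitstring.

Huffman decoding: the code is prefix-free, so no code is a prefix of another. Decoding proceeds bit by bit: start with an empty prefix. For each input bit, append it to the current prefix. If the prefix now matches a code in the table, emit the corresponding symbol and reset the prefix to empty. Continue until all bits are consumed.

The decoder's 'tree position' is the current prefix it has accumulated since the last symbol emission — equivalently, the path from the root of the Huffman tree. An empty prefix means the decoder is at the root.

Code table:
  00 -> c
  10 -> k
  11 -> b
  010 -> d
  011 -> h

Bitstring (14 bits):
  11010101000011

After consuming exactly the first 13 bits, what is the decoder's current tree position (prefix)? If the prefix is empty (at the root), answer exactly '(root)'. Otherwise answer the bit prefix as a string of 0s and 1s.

Bit 0: prefix='1' (no match yet)
Bit 1: prefix='11' -> emit 'b', reset
Bit 2: prefix='0' (no match yet)
Bit 3: prefix='01' (no match yet)
Bit 4: prefix='010' -> emit 'd', reset
Bit 5: prefix='1' (no match yet)
Bit 6: prefix='10' -> emit 'k', reset
Bit 7: prefix='1' (no match yet)
Bit 8: prefix='10' -> emit 'k', reset
Bit 9: prefix='0' (no match yet)
Bit 10: prefix='00' -> emit 'c', reset
Bit 11: prefix='0' (no match yet)
Bit 12: prefix='01' (no match yet)

Answer: 01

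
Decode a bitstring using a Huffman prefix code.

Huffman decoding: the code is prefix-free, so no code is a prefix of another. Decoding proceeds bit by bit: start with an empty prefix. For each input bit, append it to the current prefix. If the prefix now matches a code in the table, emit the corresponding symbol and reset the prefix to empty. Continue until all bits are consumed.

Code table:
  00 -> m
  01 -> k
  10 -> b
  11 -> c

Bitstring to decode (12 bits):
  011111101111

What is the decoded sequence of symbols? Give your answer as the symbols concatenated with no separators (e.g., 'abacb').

Answer: kccbcc

Derivation:
Bit 0: prefix='0' (no match yet)
Bit 1: prefix='01' -> emit 'k', reset
Bit 2: prefix='1' (no match yet)
Bit 3: prefix='11' -> emit 'c', reset
Bit 4: prefix='1' (no match yet)
Bit 5: prefix='11' -> emit 'c', reset
Bit 6: prefix='1' (no match yet)
Bit 7: prefix='10' -> emit 'b', reset
Bit 8: prefix='1' (no match yet)
Bit 9: prefix='11' -> emit 'c', reset
Bit 10: prefix='1' (no match yet)
Bit 11: prefix='11' -> emit 'c', reset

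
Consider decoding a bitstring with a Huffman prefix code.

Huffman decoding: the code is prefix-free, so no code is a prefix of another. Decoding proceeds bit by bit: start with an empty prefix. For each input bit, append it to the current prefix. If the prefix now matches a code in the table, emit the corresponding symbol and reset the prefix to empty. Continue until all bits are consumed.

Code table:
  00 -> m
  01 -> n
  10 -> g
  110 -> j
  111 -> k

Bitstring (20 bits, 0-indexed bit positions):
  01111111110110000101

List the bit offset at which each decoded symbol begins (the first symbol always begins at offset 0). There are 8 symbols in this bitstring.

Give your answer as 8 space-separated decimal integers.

Answer: 0 2 5 8 11 14 16 18

Derivation:
Bit 0: prefix='0' (no match yet)
Bit 1: prefix='01' -> emit 'n', reset
Bit 2: prefix='1' (no match yet)
Bit 3: prefix='11' (no match yet)
Bit 4: prefix='111' -> emit 'k', reset
Bit 5: prefix='1' (no match yet)
Bit 6: prefix='11' (no match yet)
Bit 7: prefix='111' -> emit 'k', reset
Bit 8: prefix='1' (no match yet)
Bit 9: prefix='11' (no match yet)
Bit 10: prefix='110' -> emit 'j', reset
Bit 11: prefix='1' (no match yet)
Bit 12: prefix='11' (no match yet)
Bit 13: prefix='110' -> emit 'j', reset
Bit 14: prefix='0' (no match yet)
Bit 15: prefix='00' -> emit 'm', reset
Bit 16: prefix='0' (no match yet)
Bit 17: prefix='01' -> emit 'n', reset
Bit 18: prefix='0' (no match yet)
Bit 19: prefix='01' -> emit 'n', reset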